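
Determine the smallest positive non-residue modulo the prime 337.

(2/337) = +1, so 2 is a residue.
(3/337) = +1, so 3 is a residue.
(4/337) = +1, so 4 is a residue.
(5/337) = −1, so 5 is the smallest positive non-residue mod 337.

5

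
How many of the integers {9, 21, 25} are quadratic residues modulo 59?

3

(9/59) = +1 → QR.
(21/59) = +1 → QR.
(25/59) = +1 → QR.
Total quadratic residues among the 3: 3.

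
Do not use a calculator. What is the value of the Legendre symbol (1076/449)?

First reduce: 1076 ≡ 178 (mod 449).
Pull out 2: since 449 ≡ 1 (mod 8), (2/449) = +1.
Reciprocity: 89 ≡ 1 and 449 ≡ 1 (mod 4), so (89/449) = +(449/89).
Reduce top mod 89: now compute (4/89).
Pull out 2^2: since 89 ≡ 1 (mod 8), (2/89) = +1, so (2/89)^2 = +1.
Reached (1/89) = 1. Collecting the sign flips along the way, the symbol is +1.

1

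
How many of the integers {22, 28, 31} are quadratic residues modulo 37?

1

(22/37) = -1 → non-residue.
(28/37) = +1 → QR.
(31/37) = -1 → non-residue.
Total quadratic residues among the 3: 1.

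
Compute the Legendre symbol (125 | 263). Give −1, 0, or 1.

Reciprocity: 125 ≡ 1 and 263 ≡ 3 (mod 4), so (125/263) = +(263/125).
Reduce top mod 125: now compute (13/125).
Reciprocity: 13 ≡ 1 and 125 ≡ 1 (mod 4), so (13/125) = +(125/13).
Reduce top mod 13: now compute (8/13).
Pull out 2^3: since 13 ≡ 5 (mod 8), (2/13) = -1, so (2/13)^3 = -1.
Reached (1/13) = 1. Collecting the sign flips along the way, the symbol is -1.

-1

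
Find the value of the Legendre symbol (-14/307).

1

Euler's criterion: (-14/307) ≡ 293^153 (mod 307).
293^2 ≡ 196 (mod 307)
293^4 ≡ 41 (mod 307)
293^8 ≡ 146 (mod 307)
293^16 ≡ 133 (mod 307)
293^32 ≡ 190 (mod 307)
293^64 ≡ 181 (mod 307)
293^128 ≡ 219 (mod 307)
293^153 = 293^(128+16+8+1) ≡ 1 (mod 307).
Result is 1, so (-14/307) = 1.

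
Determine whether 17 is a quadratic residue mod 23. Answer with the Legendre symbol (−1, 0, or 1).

-1

Euler's criterion: (17/23) ≡ 17^11 (mod 23).
17^2 ≡ 13 (mod 23)
17^4 ≡ 8 (mod 23)
17^8 ≡ 18 (mod 23)
17^11 = 17^(8+2+1) ≡ 22 (mod 23).
Result is 22 ≡ −1, so (17/23) = −1.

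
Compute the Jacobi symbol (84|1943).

Pull out 2^2: since 1943 ≡ 7 (mod 8), (2/1943) = +1, so (2/1943)^2 = +1.
Reciprocity: 21 ≡ 1 and 1943 ≡ 3 (mod 4), so (21/1943) = +(1943/21).
Reduce top mod 21: now compute (11/21).
Reciprocity: 11 ≡ 3 and 21 ≡ 1 (mod 4), so (11/21) = +(21/11).
Reduce top mod 11: now compute (10/11).
Pull out 2: since 11 ≡ 3 (mod 8), (2/11) = -1.
Reciprocity: 5 ≡ 1 and 11 ≡ 3 (mod 4), so (5/11) = +(11/5).
Reduce top mod 5: now compute (1/5).
Reached (1/5) = 1. Collecting the sign flips along the way, the symbol is -1.

-1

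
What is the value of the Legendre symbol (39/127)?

Euler's criterion: (39/127) ≡ 39^63 (mod 127).
39^2 ≡ 124 (mod 127)
39^4 ≡ 9 (mod 127)
39^8 ≡ 81 (mod 127)
39^16 ≡ 84 (mod 127)
39^32 ≡ 71 (mod 127)
39^63 = 39^(32+16+8+4+2+1) ≡ 126 (mod 127).
Result is 126 ≡ −1, so (39/127) = −1.

-1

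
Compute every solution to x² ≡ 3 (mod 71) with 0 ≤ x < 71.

Since 71 ≡ 3 (mod 4), a square root of 3 is 3^((71+1)/4) = 3^18 mod 71.
Repeated squaring: 3^2≡9, 3^4≡10, 3^8≡29, 3^16≡60 (mod 71).
3^18 = 3^(16+2) ≡ 43 (mod 71).
Check: 43² = 1849 ≡ 3 (mod 71). The two roots are 28 and 43.

28, 43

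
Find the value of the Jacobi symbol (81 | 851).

Reciprocity: 81 ≡ 1 and 851 ≡ 3 (mod 4), so (81/851) = +(851/81).
Reduce top mod 81: now compute (41/81).
Reciprocity: 41 ≡ 1 and 81 ≡ 1 (mod 4), so (41/81) = +(81/41).
Reduce top mod 41: now compute (40/41).
Pull out 2^3: since 41 ≡ 1 (mod 8), (2/41) = +1, so (2/41)^3 = +1.
Reciprocity: 5 ≡ 1 and 41 ≡ 1 (mod 4), so (5/41) = +(41/5).
Reduce top mod 5: now compute (1/5).
Reached (1/5) = 1. Collecting the sign flips along the way, the symbol is +1.

1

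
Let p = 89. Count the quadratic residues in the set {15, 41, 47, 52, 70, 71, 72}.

(15/89) = -1 → non-residue.
(41/89) = -1 → non-residue.
(47/89) = +1 → QR.
(52/89) = -1 → non-residue.
(70/89) = -1 → non-residue.
(71/89) = +1 → QR.
(72/89) = +1 → QR.
Total quadratic residues among the 7: 3.

3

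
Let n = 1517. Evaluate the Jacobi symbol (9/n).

Reciprocity: 9 ≡ 1 and 1517 ≡ 1 (mod 4), so (9/1517) = +(1517/9).
Reduce top mod 9: now compute (5/9).
Reciprocity: 5 ≡ 1 and 9 ≡ 1 (mod 4), so (5/9) = +(9/5).
Reduce top mod 5: now compute (4/5).
Pull out 2^2: since 5 ≡ 5 (mod 8), (2/5) = -1, so (2/5)^2 = +1.
Reached (1/5) = 1. Collecting the sign flips along the way, the symbol is +1.

1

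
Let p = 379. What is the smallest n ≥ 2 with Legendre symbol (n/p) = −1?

2

(2/379) = −1, so 2 is the smallest positive non-residue mod 379.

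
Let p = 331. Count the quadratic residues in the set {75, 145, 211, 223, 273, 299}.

2

(75/331) = -1 → non-residue.
(145/331) = -1 → non-residue.
(211/331) = -1 → non-residue.
(223/331) = +1 → QR.
(273/331) = -1 → non-residue.
(299/331) = +1 → QR.
Total quadratic residues among the 6: 2.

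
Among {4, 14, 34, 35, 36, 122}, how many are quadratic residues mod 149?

3

(4/149) = +1 → QR.
(14/149) = -1 → non-residue.
(34/149) = -1 → non-residue.
(35/149) = +1 → QR.
(36/149) = +1 → QR.
(122/149) = -1 → non-residue.
Total quadratic residues among the 6: 3.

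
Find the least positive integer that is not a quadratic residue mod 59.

2

(2/59) = −1, so 2 is the smallest positive non-residue mod 59.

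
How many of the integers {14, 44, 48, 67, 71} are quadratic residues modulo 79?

(14/79) = -1 → non-residue.
(44/79) = +1 → QR.
(48/79) = -1 → non-residue.
(67/79) = +1 → QR.
(71/79) = -1 → non-residue.
Total quadratic residues among the 5: 2.

2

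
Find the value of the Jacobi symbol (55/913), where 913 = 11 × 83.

0

Reciprocity: 55 ≡ 3 and 913 ≡ 1 (mod 4), so (55/913) = +(913/55).
Reduce top mod 55: now compute (33/55).
Reciprocity: 33 ≡ 1 and 55 ≡ 3 (mod 4), so (33/55) = +(55/33).
Reduce top mod 33: now compute (22/33).
Pull out 2: since 33 ≡ 1 (mod 8), (2/33) = +1.
Reciprocity: 11 ≡ 3 and 33 ≡ 1 (mod 4), so (11/33) = +(33/11).
Reduce top mod 11: now compute (0/11).
Top reduces to 0: gcd > 1, so the symbol is 0.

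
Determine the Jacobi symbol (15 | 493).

-1

Reciprocity: 15 ≡ 3 and 493 ≡ 1 (mod 4), so (15/493) = +(493/15).
Reduce top mod 15: now compute (13/15).
Reciprocity: 13 ≡ 1 and 15 ≡ 3 (mod 4), so (13/15) = +(15/13).
Reduce top mod 13: now compute (2/13).
Pull out 2: since 13 ≡ 5 (mod 8), (2/13) = -1.
Reached (1/13) = 1. Collecting the sign flips along the way, the symbol is -1.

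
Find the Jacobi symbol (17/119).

0

Reciprocity: 17 ≡ 1 and 119 ≡ 3 (mod 4), so (17/119) = +(119/17).
Reduce top mod 17: now compute (0/17).
Top reduces to 0: gcd > 1, so the symbol is 0.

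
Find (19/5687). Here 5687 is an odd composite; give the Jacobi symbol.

Reciprocity: 19 ≡ 3 and 5687 ≡ 3 (mod 4), so (19/5687) = −(5687/19).
Reduce top mod 19: now compute (6/19).
Pull out 2: since 19 ≡ 3 (mod 8), (2/19) = -1.
Reciprocity: 3 ≡ 3 and 19 ≡ 3 (mod 4), so (3/19) = −(19/3).
Reduce top mod 3: now compute (1/3).
Reached (1/3) = 1. Collecting the sign flips along the way, the symbol is -1.

-1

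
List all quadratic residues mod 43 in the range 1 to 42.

1 4 6 9 10 11 13 14 15 16 17 21 23 24 25 31 35 36 38 40 41

Square k = 1,…,21 (k and 43−k give the same square):
1²=1, 2²=4, 3²=9, 4²=16, 5²=25, 6²=36, 7²≡6, 8²≡21, 9²≡38, 10²≡14, 11²≡35, 12²≡15, 13²≡40, 14²≡24, 15²≡10, 16²≡41, 17²≡31, 18²≡23, 19²≡17, 20²≡13, 21²≡11 (mod 43).
So the quadratic residues mod 43 are {1, 4, 6, 9, 10, 11, 13, 14, 15, 16, 17, 21, 23, 24, 25, 31, 35, 36, 38, 40, 41}.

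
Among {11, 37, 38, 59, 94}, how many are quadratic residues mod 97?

2

(11/97) = +1 → QR.
(37/97) = -1 → non-residue.
(38/97) = -1 → non-residue.
(59/97) = -1 → non-residue.
(94/97) = +1 → QR.
Total quadratic residues among the 5: 2.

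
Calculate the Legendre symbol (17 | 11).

-1

First reduce: 17 ≡ 6 (mod 11).
Pull out 2: since 11 ≡ 3 (mod 8), (2/11) = -1.
Reciprocity: 3 ≡ 3 and 11 ≡ 3 (mod 4), so (3/11) = −(11/3).
Reduce top mod 3: now compute (2/3).
Pull out 2: since 3 ≡ 3 (mod 8), (2/3) = -1.
Reached (1/3) = 1. Collecting the sign flips along the way, the symbol is -1.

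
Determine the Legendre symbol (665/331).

-1

First reduce: 665 ≡ 3 (mod 331).
Reciprocity: 3 ≡ 3 and 331 ≡ 3 (mod 4), so (3/331) = −(331/3).
Reduce top mod 3: now compute (1/3).
Reached (1/3) = 1. Collecting the sign flips along the way, the symbol is -1.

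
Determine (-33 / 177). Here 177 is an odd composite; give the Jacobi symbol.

First reduce: -33 ≡ 144 (mod 177).
Pull out 2^4: since 177 ≡ 1 (mod 8), (2/177) = +1, so (2/177)^4 = +1.
Reciprocity: 9 ≡ 1 and 177 ≡ 1 (mod 4), so (9/177) = +(177/9).
Reduce top mod 9: now compute (6/9).
Pull out 2: since 9 ≡ 1 (mod 8), (2/9) = +1.
Reciprocity: 3 ≡ 3 and 9 ≡ 1 (mod 4), so (3/9) = +(9/3).
Reduce top mod 3: now compute (0/3).
Top reduces to 0: gcd > 1, so the symbol is 0.

0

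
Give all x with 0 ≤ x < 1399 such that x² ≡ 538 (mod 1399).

440, 959

Since 1399 ≡ 3 (mod 4), a square root of 538 is 538^((1399+1)/4) = 538^350 mod 1399.
Repeated squaring: 538^2≡1250, 538^4≡1216, 538^8≡1312, 538^16≡574, 538^32≡711, 538^64≡482, 538^128≡90, 538^256≡1105 (mod 1399).
538^350 = 538^(256+64+16+8+4+2) ≡ 440 (mod 1399).
Check: 440² = 193600 ≡ 538 (mod 1399). The two roots are 440 and 959.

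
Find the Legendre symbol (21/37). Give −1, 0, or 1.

Euler's criterion: (21/37) ≡ 21^18 (mod 37).
21^2 ≡ 34 (mod 37)
21^4 ≡ 9 (mod 37)
21^8 ≡ 7 (mod 37)
21^16 ≡ 12 (mod 37)
21^18 = 21^(16+2) ≡ 1 (mod 37).
Result is 1, so (21/37) = 1.

1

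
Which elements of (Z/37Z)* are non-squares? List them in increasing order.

2,5,6,8,13,14,15,17,18,19,20,22,23,24,29,31,32,35

Square k = 1,…,18 (k and 37−k give the same square):
1²=1, 2²=4, 3²=9, 4²=16, 5²=25, 6²=36, 7²≡12, 8²≡27, 9²≡7, 10²≡26, 11²≡10, 12²≡33, 13²≡21, 14²≡11, 15²≡3, 16²≡34, 17²≡30, 18²≡28 (mod 37).
The residues are {1, 3, 4, 7, 9, 10, 11, 12, 16, 21, 25, 26, 27, 28, 30, 33, 34, 36}; the non-residues are the remaining 18 nonzero classes.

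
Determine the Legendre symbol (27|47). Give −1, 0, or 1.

1

Reciprocity: 27 ≡ 3 and 47 ≡ 3 (mod 4), so (27/47) = −(47/27).
Reduce top mod 27: now compute (20/27).
Pull out 2^2: since 27 ≡ 3 (mod 8), (2/27) = -1, so (2/27)^2 = +1.
Reciprocity: 5 ≡ 1 and 27 ≡ 3 (mod 4), so (5/27) = +(27/5).
Reduce top mod 5: now compute (2/5).
Pull out 2: since 5 ≡ 5 (mod 8), (2/5) = -1.
Reached (1/5) = 1. Collecting the sign flips along the way, the symbol is +1.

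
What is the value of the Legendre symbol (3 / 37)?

Euler's criterion: (3/37) ≡ 3^18 (mod 37).
3^2 ≡ 9 (mod 37)
3^4 ≡ 7 (mod 37)
3^8 ≡ 12 (mod 37)
3^16 ≡ 33 (mod 37)
3^18 = 3^(16+2) ≡ 1 (mod 37).
Result is 1, so (3/37) = 1.

1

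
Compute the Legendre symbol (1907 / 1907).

0

First reduce: 1907 ≡ 0 (mod 1907).
Top reduces to 0: gcd > 1, so the symbol is 0.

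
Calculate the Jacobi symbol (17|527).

Reciprocity: 17 ≡ 1 and 527 ≡ 3 (mod 4), so (17/527) = +(527/17).
Reduce top mod 17: now compute (0/17).
Top reduces to 0: gcd > 1, so the symbol is 0.

0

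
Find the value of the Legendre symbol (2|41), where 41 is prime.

Pull out 2: since 41 ≡ 1 (mod 8), (2/41) = +1.
Reached (1/41) = 1. Collecting the sign flips along the way, the symbol is +1.

1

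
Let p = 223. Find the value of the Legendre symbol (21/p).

Reciprocity: 21 ≡ 1 and 223 ≡ 3 (mod 4), so (21/223) = +(223/21).
Reduce top mod 21: now compute (13/21).
Reciprocity: 13 ≡ 1 and 21 ≡ 1 (mod 4), so (13/21) = +(21/13).
Reduce top mod 13: now compute (8/13).
Pull out 2^3: since 13 ≡ 5 (mod 8), (2/13) = -1, so (2/13)^3 = -1.
Reached (1/13) = 1. Collecting the sign flips along the way, the symbol is -1.

-1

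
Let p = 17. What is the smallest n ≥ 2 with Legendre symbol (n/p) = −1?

(2/17) = +1, so 2 is a residue.
(3/17) = −1, so 3 is the smallest positive non-residue mod 17.

3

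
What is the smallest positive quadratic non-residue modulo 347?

2

(2/347) = −1, so 2 is the smallest positive non-residue mod 347.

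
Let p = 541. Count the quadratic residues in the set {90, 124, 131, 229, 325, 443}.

(90/541) = -1 → non-residue.
(124/541) = +1 → QR.
(131/541) = -1 → non-residue.
(229/541) = +1 → QR.
(325/541) = -1 → non-residue.
(443/541) = -1 → non-residue.
Total quadratic residues among the 6: 2.

2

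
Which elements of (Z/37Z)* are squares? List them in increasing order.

1,3,4,7,9,10,11,12,16,21,25,26,27,28,30,33,34,36

Square k = 1,…,18 (k and 37−k give the same square):
1²=1, 2²=4, 3²=9, 4²=16, 5²=25, 6²=36, 7²≡12, 8²≡27, 9²≡7, 10²≡26, 11²≡10, 12²≡33, 13²≡21, 14²≡11, 15²≡3, 16²≡34, 17²≡30, 18²≡28 (mod 37).
So the quadratic residues mod 37 are {1, 3, 4, 7, 9, 10, 11, 12, 16, 21, 25, 26, 27, 28, 30, 33, 34, 36}.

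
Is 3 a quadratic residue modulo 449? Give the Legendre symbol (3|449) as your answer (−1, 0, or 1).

Euler's criterion: (3/449) ≡ 3^224 (mod 449).
3^2 ≡ 9 (mod 449)
3^4 ≡ 81 (mod 449)
3^8 ≡ 275 (mod 449)
3^16 ≡ 193 (mod 449)
3^32 ≡ 431 (mod 449)
3^64 ≡ 324 (mod 449)
3^128 ≡ 359 (mod 449)
3^224 = 3^(128+64+32) ≡ 448 (mod 449).
Result is 448 ≡ −1, so (3/449) = −1.

-1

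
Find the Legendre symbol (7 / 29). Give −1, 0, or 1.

Euler's criterion: (7/29) ≡ 7^14 (mod 29).
7^2 ≡ 20 (mod 29)
7^4 ≡ 23 (mod 29)
7^8 ≡ 7 (mod 29)
7^14 = 7^(8+4+2) ≡ 1 (mod 29).
Result is 1, so (7/29) = 1.

1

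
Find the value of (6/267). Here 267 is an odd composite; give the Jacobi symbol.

Pull out 2: since 267 ≡ 3 (mod 8), (2/267) = -1.
Reciprocity: 3 ≡ 3 and 267 ≡ 3 (mod 4), so (3/267) = −(267/3).
Reduce top mod 3: now compute (0/3).
Top reduces to 0: gcd > 1, so the symbol is 0.

0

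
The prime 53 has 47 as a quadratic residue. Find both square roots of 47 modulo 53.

53 ≡ 1 (mod 4), so we find a root by search.
Trying successive values, 10² = 100 ≡ 47 (mod 53). The other root is 53 − 10 = 43.

10, 43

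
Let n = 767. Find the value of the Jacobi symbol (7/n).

Reciprocity: 7 ≡ 3 and 767 ≡ 3 (mod 4), so (7/767) = −(767/7).
Reduce top mod 7: now compute (4/7).
Pull out 2^2: since 7 ≡ 7 (mod 8), (2/7) = +1, so (2/7)^2 = +1.
Reached (1/7) = 1. Collecting the sign flips along the way, the symbol is -1.

-1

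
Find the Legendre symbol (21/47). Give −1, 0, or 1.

Reciprocity: 21 ≡ 1 and 47 ≡ 3 (mod 4), so (21/47) = +(47/21).
Reduce top mod 21: now compute (5/21).
Reciprocity: 5 ≡ 1 and 21 ≡ 1 (mod 4), so (5/21) = +(21/5).
Reduce top mod 5: now compute (1/5).
Reached (1/5) = 1. Collecting the sign flips along the way, the symbol is +1.

1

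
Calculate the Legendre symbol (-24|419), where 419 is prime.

First reduce: -24 ≡ 395 (mod 419).
Reciprocity: 395 ≡ 3 and 419 ≡ 3 (mod 4), so (395/419) = −(419/395).
Reduce top mod 395: now compute (24/395).
Pull out 2^3: since 395 ≡ 3 (mod 8), (2/395) = -1, so (2/395)^3 = -1.
Reciprocity: 3 ≡ 3 and 395 ≡ 3 (mod 4), so (3/395) = −(395/3).
Reduce top mod 3: now compute (2/3).
Pull out 2: since 3 ≡ 3 (mod 8), (2/3) = -1.
Reached (1/3) = 1. Collecting the sign flips along the way, the symbol is +1.

1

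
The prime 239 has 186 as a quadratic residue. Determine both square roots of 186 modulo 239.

80, 159

Since 239 ≡ 3 (mod 4), a square root of 186 is 186^((239+1)/4) = 186^60 mod 239.
Repeated squaring: 186^2≡180, 186^4≡135, 186^8≡61, 186^16≡136, 186^32≡93 (mod 239).
186^60 = 186^(32+16+8+4) ≡ 80 (mod 239).
Check: 80² = 6400 ≡ 186 (mod 239). The two roots are 80 and 159.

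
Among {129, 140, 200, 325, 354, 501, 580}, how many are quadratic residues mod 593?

(129/593) = +1 → QR.
(140/593) = +1 → QR.
(200/593) = +1 → QR.
(325/593) = -1 → non-residue.
(354/593) = -1 → non-residue.
(501/593) = +1 → QR.
(580/593) = -1 → non-residue.
Total quadratic residues among the 7: 4.

4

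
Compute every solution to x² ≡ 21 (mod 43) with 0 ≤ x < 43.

Since 43 ≡ 3 (mod 4), a square root of 21 is 21^((43+1)/4) = 21^11 mod 43.
Repeated squaring: 21^2≡11, 21^4≡35, 21^8≡21 (mod 43).
21^11 = 21^(8+2+1) ≡ 35 (mod 43).
Check: 35² = 1225 ≡ 21 (mod 43). The two roots are 8 and 35.

8, 35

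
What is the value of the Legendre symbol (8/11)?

-1

Pull out 2^3: since 11 ≡ 3 (mod 8), (2/11) = -1, so (2/11)^3 = -1.
Reached (1/11) = 1. Collecting the sign flips along the way, the symbol is -1.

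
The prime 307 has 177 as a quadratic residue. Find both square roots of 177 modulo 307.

Since 307 ≡ 3 (mod 4), a square root of 177 is 177^((307+1)/4) = 177^77 mod 307.
Repeated squaring: 177^2≡15, 177^4≡225, 177^8≡277, 177^16≡286, 177^32≡134, 177^64≡150 (mod 307).
177^77 = 177^(64+8+4+1) ≡ 285 (mod 307).
Check: 285² = 81225 ≡ 177 (mod 307). The two roots are 22 and 285.

22, 285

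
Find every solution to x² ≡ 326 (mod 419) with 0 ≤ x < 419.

Since 419 ≡ 3 (mod 4), a square root of 326 is 326^((419+1)/4) = 326^105 mod 419.
Repeated squaring: 326^2≡269, 326^4≡293, 326^8≡373, 326^16≡21, 326^32≡22, 326^64≡65 (mod 419).
326^105 = 326^(64+32+8+1) ≡ 140 (mod 419).
Check: 140² = 19600 ≡ 326 (mod 419). The two roots are 140 and 279.

140, 279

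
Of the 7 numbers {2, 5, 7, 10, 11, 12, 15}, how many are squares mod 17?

(2/17) = +1 → QR.
(5/17) = -1 → non-residue.
(7/17) = -1 → non-residue.
(10/17) = -1 → non-residue.
(11/17) = -1 → non-residue.
(12/17) = -1 → non-residue.
(15/17) = +1 → QR.
Total quadratic residues among the 7: 2.

2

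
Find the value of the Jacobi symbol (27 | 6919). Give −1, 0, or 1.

-1

Reciprocity: 27 ≡ 3 and 6919 ≡ 3 (mod 4), so (27/6919) = −(6919/27).
Reduce top mod 27: now compute (7/27).
Reciprocity: 7 ≡ 3 and 27 ≡ 3 (mod 4), so (7/27) = −(27/7).
Reduce top mod 7: now compute (6/7).
Pull out 2: since 7 ≡ 7 (mod 8), (2/7) = +1.
Reciprocity: 3 ≡ 3 and 7 ≡ 3 (mod 4), so (3/7) = −(7/3).
Reduce top mod 3: now compute (1/3).
Reached (1/3) = 1. Collecting the sign flips along the way, the symbol is -1.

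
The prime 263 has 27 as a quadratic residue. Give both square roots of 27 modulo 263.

69, 194

Since 263 ≡ 3 (mod 4), a square root of 27 is 27^((263+1)/4) = 27^66 mod 263.
Repeated squaring: 27^2≡203, 27^4≡181, 27^8≡149, 27^16≡109, 27^32≡46, 27^64≡12 (mod 263).
27^66 = 27^(64+2) ≡ 69 (mod 263).
Check: 69² = 4761 ≡ 27 (mod 263). The two roots are 69 and 194.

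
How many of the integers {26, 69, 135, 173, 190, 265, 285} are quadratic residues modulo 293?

(26/293) = +1 → QR.
(69/293) = +1 → QR.
(135/293) = +1 → QR.
(173/293) = -1 → non-residue.
(190/293) = -1 → non-residue.
(265/293) = -1 → non-residue.
(285/293) = -1 → non-residue.
Total quadratic residues among the 7: 3.

3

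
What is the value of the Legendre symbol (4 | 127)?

Euler's criterion: (4/127) ≡ 4^63 (mod 127).
4^2 ≡ 16 (mod 127)
4^4 ≡ 2 (mod 127)
4^8 ≡ 4 (mod 127)
4^16 ≡ 16 (mod 127)
4^32 ≡ 2 (mod 127)
4^63 = 4^(32+16+8+4+2+1) ≡ 1 (mod 127).
Result is 1, so (4/127) = 1.

1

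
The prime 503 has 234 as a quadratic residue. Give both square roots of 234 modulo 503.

Since 503 ≡ 3 (mod 4), a square root of 234 is 234^((503+1)/4) = 234^126 mod 503.
Repeated squaring: 234^2≡432, 234^4≡11, 234^8≡121, 234^16≡54, 234^32≡401, 234^64≡344 (mod 503).
234^126 = 234^(64+32+16+8+4+2) ≡ 69 (mod 503).
Check: 69² = 4761 ≡ 234 (mod 503). The two roots are 69 and 434.

69, 434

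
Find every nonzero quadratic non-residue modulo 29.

2,3,8,10,11,12,14,15,17,18,19,21,26,27

Square k = 1,…,14 (k and 29−k give the same square):
1²=1, 2²=4, 3²=9, 4²=16, 5²=25, 6²≡7, 7²≡20, 8²≡6, 9²≡23, 10²≡13, 11²≡5, 12²≡28, 13²≡24, 14²≡22 (mod 29).
The residues are {1, 4, 5, 6, 7, 9, 13, 16, 20, 22, 23, 24, 25, 28}; the non-residues are the remaining 14 nonzero classes.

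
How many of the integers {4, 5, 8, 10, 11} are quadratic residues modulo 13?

2

(4/13) = +1 → QR.
(5/13) = -1 → non-residue.
(8/13) = -1 → non-residue.
(10/13) = +1 → QR.
(11/13) = -1 → non-residue.
Total quadratic residues among the 5: 2.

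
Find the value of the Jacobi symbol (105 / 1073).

1

Reciprocity: 105 ≡ 1 and 1073 ≡ 1 (mod 4), so (105/1073) = +(1073/105).
Reduce top mod 105: now compute (23/105).
Reciprocity: 23 ≡ 3 and 105 ≡ 1 (mod 4), so (23/105) = +(105/23).
Reduce top mod 23: now compute (13/23).
Reciprocity: 13 ≡ 1 and 23 ≡ 3 (mod 4), so (13/23) = +(23/13).
Reduce top mod 13: now compute (10/13).
Pull out 2: since 13 ≡ 5 (mod 8), (2/13) = -1.
Reciprocity: 5 ≡ 1 and 13 ≡ 1 (mod 4), so (5/13) = +(13/5).
Reduce top mod 5: now compute (3/5).
Reciprocity: 3 ≡ 3 and 5 ≡ 1 (mod 4), so (3/5) = +(5/3).
Reduce top mod 3: now compute (2/3).
Pull out 2: since 3 ≡ 3 (mod 8), (2/3) = -1.
Reached (1/3) = 1. Collecting the sign flips along the way, the symbol is +1.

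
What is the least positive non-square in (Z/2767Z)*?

(2/2767) = +1, so 2 is a residue.
(3/2767) = −1, so 3 is the smallest positive non-residue mod 2767.

3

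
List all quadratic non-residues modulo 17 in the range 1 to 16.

Square k = 1,…,8 (k and 17−k give the same square):
1²=1, 2²=4, 3²=9, 4²=16, 5²≡8, 6²≡2, 7²≡15, 8²≡13 (mod 17).
The residues are {1, 2, 4, 8, 9, 13, 15, 16}; the non-residues are the remaining 8 nonzero classes.

3, 5, 6, 7, 10, 11, 12, 14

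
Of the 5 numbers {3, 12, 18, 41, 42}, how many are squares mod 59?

3

(3/59) = +1 → QR.
(12/59) = +1 → QR.
(18/59) = -1 → non-residue.
(41/59) = +1 → QR.
(42/59) = -1 → non-residue.
Total quadratic residues among the 5: 3.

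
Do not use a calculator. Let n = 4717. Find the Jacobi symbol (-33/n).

First reduce: -33 ≡ 4684 (mod 4717).
Pull out 2^2: since 4717 ≡ 5 (mod 8), (2/4717) = -1, so (2/4717)^2 = +1.
Reciprocity: 1171 ≡ 3 and 4717 ≡ 1 (mod 4), so (1171/4717) = +(4717/1171).
Reduce top mod 1171: now compute (33/1171).
Reciprocity: 33 ≡ 1 and 1171 ≡ 3 (mod 4), so (33/1171) = +(1171/33).
Reduce top mod 33: now compute (16/33).
Pull out 2^4: since 33 ≡ 1 (mod 8), (2/33) = +1, so (2/33)^4 = +1.
Reached (1/33) = 1. Collecting the sign flips along the way, the symbol is +1.

1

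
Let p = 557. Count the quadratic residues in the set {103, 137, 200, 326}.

(103/557) = -1 → non-residue.
(137/557) = +1 → QR.
(200/557) = -1 → non-residue.
(326/557) = +1 → QR.
Total quadratic residues among the 4: 2.

2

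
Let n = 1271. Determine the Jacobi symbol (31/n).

Reciprocity: 31 ≡ 3 and 1271 ≡ 3 (mod 4), so (31/1271) = −(1271/31).
Reduce top mod 31: now compute (0/31).
Top reduces to 0: gcd > 1, so the symbol is 0.

0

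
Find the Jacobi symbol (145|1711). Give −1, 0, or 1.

Reciprocity: 145 ≡ 1 and 1711 ≡ 3 (mod 4), so (145/1711) = +(1711/145).
Reduce top mod 145: now compute (116/145).
Pull out 2^2: since 145 ≡ 1 (mod 8), (2/145) = +1, so (2/145)^2 = +1.
Reciprocity: 29 ≡ 1 and 145 ≡ 1 (mod 4), so (29/145) = +(145/29).
Reduce top mod 29: now compute (0/29).
Top reduces to 0: gcd > 1, so the symbol is 0.

0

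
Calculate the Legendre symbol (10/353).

-1

Euler's criterion: (10/353) ≡ 10^176 (mod 353).
10^2 ≡ 100 (mod 353)
10^4 ≡ 116 (mod 353)
10^8 ≡ 42 (mod 353)
10^16 ≡ 352 (mod 353)
10^32 ≡ 1 (mod 353)
10^64 ≡ 1 (mod 353)
10^128 ≡ 1 (mod 353)
10^176 = 10^(128+32+16) ≡ 352 (mod 353).
Result is 352 ≡ −1, so (10/353) = −1.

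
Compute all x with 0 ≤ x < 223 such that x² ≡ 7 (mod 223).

Since 223 ≡ 3 (mod 4), a square root of 7 is 7^((223+1)/4) = 7^56 mod 223.
Repeated squaring: 7^2≡49, 7^4≡171, 7^8≡28, 7^16≡115, 7^32≡68 (mod 223).
7^56 = 7^(32+16+8) ≡ 197 (mod 223).
Check: 197² = 38809 ≡ 7 (mod 223). The two roots are 26 and 197.

26, 197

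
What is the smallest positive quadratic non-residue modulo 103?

(2/103) = +1, so 2 is a residue.
(3/103) = −1, so 3 is the smallest positive non-residue mod 103.

3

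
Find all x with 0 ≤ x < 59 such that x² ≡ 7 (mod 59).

19, 40

Since 59 ≡ 3 (mod 4), a square root of 7 is 7^((59+1)/4) = 7^15 mod 59.
Repeated squaring: 7^2≡49, 7^4≡41, 7^8≡29 (mod 59).
7^15 = 7^(8+4+2+1) ≡ 19 (mod 59).
Check: 19² = 361 ≡ 7 (mod 59). The two roots are 19 and 40.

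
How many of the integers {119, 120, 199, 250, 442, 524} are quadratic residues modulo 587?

(119/587) = +1 → QR.
(120/587) = +1 → QR.
(199/587) = +1 → QR.
(250/587) = +1 → QR.
(442/587) = +1 → QR.
(524/587) = -1 → non-residue.
Total quadratic residues among the 6: 5.

5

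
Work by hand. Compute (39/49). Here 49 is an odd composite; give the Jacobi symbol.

1

Reciprocity: 39 ≡ 3 and 49 ≡ 1 (mod 4), so (39/49) = +(49/39).
Reduce top mod 39: now compute (10/39).
Pull out 2: since 39 ≡ 7 (mod 8), (2/39) = +1.
Reciprocity: 5 ≡ 1 and 39 ≡ 3 (mod 4), so (5/39) = +(39/5).
Reduce top mod 5: now compute (4/5).
Pull out 2^2: since 5 ≡ 5 (mod 8), (2/5) = -1, so (2/5)^2 = +1.
Reached (1/5) = 1. Collecting the sign flips along the way, the symbol is +1.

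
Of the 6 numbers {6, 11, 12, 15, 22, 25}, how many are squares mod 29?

(6/29) = +1 → QR.
(11/29) = -1 → non-residue.
(12/29) = -1 → non-residue.
(15/29) = -1 → non-residue.
(22/29) = +1 → QR.
(25/29) = +1 → QR.
Total quadratic residues among the 6: 3.

3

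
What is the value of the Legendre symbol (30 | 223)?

1

Pull out 2: since 223 ≡ 7 (mod 8), (2/223) = +1.
Reciprocity: 15 ≡ 3 and 223 ≡ 3 (mod 4), so (15/223) = −(223/15).
Reduce top mod 15: now compute (13/15).
Reciprocity: 13 ≡ 1 and 15 ≡ 3 (mod 4), so (13/15) = +(15/13).
Reduce top mod 13: now compute (2/13).
Pull out 2: since 13 ≡ 5 (mod 8), (2/13) = -1.
Reached (1/13) = 1. Collecting the sign flips along the way, the symbol is +1.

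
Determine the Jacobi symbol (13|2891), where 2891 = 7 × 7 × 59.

-1

Reciprocity: 13 ≡ 1 and 2891 ≡ 3 (mod 4), so (13/2891) = +(2891/13).
Reduce top mod 13: now compute (5/13).
Reciprocity: 5 ≡ 1 and 13 ≡ 1 (mod 4), so (5/13) = +(13/5).
Reduce top mod 5: now compute (3/5).
Reciprocity: 3 ≡ 3 and 5 ≡ 1 (mod 4), so (3/5) = +(5/3).
Reduce top mod 3: now compute (2/3).
Pull out 2: since 3 ≡ 3 (mod 8), (2/3) = -1.
Reached (1/3) = 1. Collecting the sign flips along the way, the symbol is -1.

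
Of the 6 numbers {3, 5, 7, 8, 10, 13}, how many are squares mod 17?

(3/17) = -1 → non-residue.
(5/17) = -1 → non-residue.
(7/17) = -1 → non-residue.
(8/17) = +1 → QR.
(10/17) = -1 → non-residue.
(13/17) = +1 → QR.
Total quadratic residues among the 6: 2.

2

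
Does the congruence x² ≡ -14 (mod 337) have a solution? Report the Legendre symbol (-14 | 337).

First reduce: -14 ≡ 323 (mod 337).
Reciprocity: 323 ≡ 3 and 337 ≡ 1 (mod 4), so (323/337) = +(337/323).
Reduce top mod 323: now compute (14/323).
Pull out 2: since 323 ≡ 3 (mod 8), (2/323) = -1.
Reciprocity: 7 ≡ 3 and 323 ≡ 3 (mod 4), so (7/323) = −(323/7).
Reduce top mod 7: now compute (1/7).
Reached (1/7) = 1. Collecting the sign flips along the way, the symbol is +1.

1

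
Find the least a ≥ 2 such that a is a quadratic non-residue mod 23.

(2/23) = +1, so 2 is a residue.
(3/23) = +1, so 3 is a residue.
(4/23) = +1, so 4 is a residue.
(5/23) = −1, so 5 is the smallest positive non-residue mod 23.

5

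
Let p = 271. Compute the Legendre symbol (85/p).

Reciprocity: 85 ≡ 1 and 271 ≡ 3 (mod 4), so (85/271) = +(271/85).
Reduce top mod 85: now compute (16/85).
Pull out 2^4: since 85 ≡ 5 (mod 8), (2/85) = -1, so (2/85)^4 = +1.
Reached (1/85) = 1. Collecting the sign flips along the way, the symbol is +1.

1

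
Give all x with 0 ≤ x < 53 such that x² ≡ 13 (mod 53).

53 ≡ 1 (mod 4), so we find a root by search.
Trying successive values, 15² = 225 ≡ 13 (mod 53). The other root is 53 − 15 = 38.

15, 38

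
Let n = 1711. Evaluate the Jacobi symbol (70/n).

Pull out 2: since 1711 ≡ 7 (mod 8), (2/1711) = +1.
Reciprocity: 35 ≡ 3 and 1711 ≡ 3 (mod 4), so (35/1711) = −(1711/35).
Reduce top mod 35: now compute (31/35).
Reciprocity: 31 ≡ 3 and 35 ≡ 3 (mod 4), so (31/35) = −(35/31).
Reduce top mod 31: now compute (4/31).
Pull out 2^2: since 31 ≡ 7 (mod 8), (2/31) = +1, so (2/31)^2 = +1.
Reached (1/31) = 1. Collecting the sign flips along the way, the symbol is +1.

1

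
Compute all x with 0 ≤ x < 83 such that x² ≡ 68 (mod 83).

Since 83 ≡ 3 (mod 4), a square root of 68 is 68^((83+1)/4) = 68^21 mod 83.
Repeated squaring: 68^2≡59, 68^4≡78, 68^8≡25, 68^16≡44 (mod 83).
68^21 = 68^(16+4+1) ≡ 63 (mod 83).
Check: 63² = 3969 ≡ 68 (mod 83). The two roots are 20 and 63.

20, 63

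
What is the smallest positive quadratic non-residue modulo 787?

(2/787) = −1, so 2 is the smallest positive non-residue mod 787.

2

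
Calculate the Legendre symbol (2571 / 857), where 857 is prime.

0

First reduce: 2571 ≡ 0 (mod 857).
Top reduces to 0: gcd > 1, so the symbol is 0.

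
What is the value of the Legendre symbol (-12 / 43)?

1

First reduce: -12 ≡ 31 (mod 43).
Reciprocity: 31 ≡ 3 and 43 ≡ 3 (mod 4), so (31/43) = −(43/31).
Reduce top mod 31: now compute (12/31).
Pull out 2^2: since 31 ≡ 7 (mod 8), (2/31) = +1, so (2/31)^2 = +1.
Reciprocity: 3 ≡ 3 and 31 ≡ 3 (mod 4), so (3/31) = −(31/3).
Reduce top mod 3: now compute (1/3).
Reached (1/3) = 1. Collecting the sign flips along the way, the symbol is +1.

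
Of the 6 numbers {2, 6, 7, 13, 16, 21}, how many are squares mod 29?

4

(2/29) = -1 → non-residue.
(6/29) = +1 → QR.
(7/29) = +1 → QR.
(13/29) = +1 → QR.
(16/29) = +1 → QR.
(21/29) = -1 → non-residue.
Total quadratic residues among the 6: 4.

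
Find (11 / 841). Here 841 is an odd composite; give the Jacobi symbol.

1

Reciprocity: 11 ≡ 3 and 841 ≡ 1 (mod 4), so (11/841) = +(841/11).
Reduce top mod 11: now compute (5/11).
Reciprocity: 5 ≡ 1 and 11 ≡ 3 (mod 4), so (5/11) = +(11/5).
Reduce top mod 5: now compute (1/5).
Reached (1/5) = 1. Collecting the sign flips along the way, the symbol is +1.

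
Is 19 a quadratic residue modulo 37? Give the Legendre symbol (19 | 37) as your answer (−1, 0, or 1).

-1

Reciprocity: 19 ≡ 3 and 37 ≡ 1 (mod 4), so (19/37) = +(37/19).
Reduce top mod 19: now compute (18/19).
Pull out 2: since 19 ≡ 3 (mod 8), (2/19) = -1.
Reciprocity: 9 ≡ 1 and 19 ≡ 3 (mod 4), so (9/19) = +(19/9).
Reduce top mod 9: now compute (1/9).
Reached (1/9) = 1. Collecting the sign flips along the way, the symbol is -1.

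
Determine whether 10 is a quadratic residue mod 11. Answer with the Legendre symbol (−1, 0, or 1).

-1

Euler's criterion: (10/11) ≡ 10^5 (mod 11).
10^2 ≡ 1 (mod 11)
10^4 ≡ 1 (mod 11)
10^5 = 10^(4+1) ≡ 10 (mod 11).
Result is 10 ≡ −1, so (10/11) = −1.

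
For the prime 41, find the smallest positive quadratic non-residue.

3

(2/41) = +1, so 2 is a residue.
(3/41) = −1, so 3 is the smallest positive non-residue mod 41.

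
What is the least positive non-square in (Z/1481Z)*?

(2/1481) = +1, so 2 is a residue.
(3/1481) = −1, so 3 is the smallest positive non-residue mod 1481.

3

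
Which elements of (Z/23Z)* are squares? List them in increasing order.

1 2 3 4 6 8 9 12 13 16 18

Square k = 1,…,11 (k and 23−k give the same square):
1²=1, 2²=4, 3²=9, 4²=16, 5²≡2, 6²≡13, 7²≡3, 8²≡18, 9²≡12, 10²≡8, 11²≡6 (mod 23).
So the quadratic residues mod 23 are {1, 2, 3, 4, 6, 8, 9, 12, 13, 16, 18}.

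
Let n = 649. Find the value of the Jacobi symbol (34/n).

Pull out 2: since 649 ≡ 1 (mod 8), (2/649) = +1.
Reciprocity: 17 ≡ 1 and 649 ≡ 1 (mod 4), so (17/649) = +(649/17).
Reduce top mod 17: now compute (3/17).
Reciprocity: 3 ≡ 3 and 17 ≡ 1 (mod 4), so (3/17) = +(17/3).
Reduce top mod 3: now compute (2/3).
Pull out 2: since 3 ≡ 3 (mod 8), (2/3) = -1.
Reached (1/3) = 1. Collecting the sign flips along the way, the symbol is -1.

-1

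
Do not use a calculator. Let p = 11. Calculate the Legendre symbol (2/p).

-1

Euler's criterion: (2/11) ≡ 2^5 (mod 11).
2^2 ≡ 4 (mod 11)
2^4 ≡ 5 (mod 11)
2^5 = 2^(4+1) ≡ 10 (mod 11).
Result is 10 ≡ −1, so (2/11) = −1.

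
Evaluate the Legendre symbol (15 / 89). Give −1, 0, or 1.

Reciprocity: 15 ≡ 3 and 89 ≡ 1 (mod 4), so (15/89) = +(89/15).
Reduce top mod 15: now compute (14/15).
Pull out 2: since 15 ≡ 7 (mod 8), (2/15) = +1.
Reciprocity: 7 ≡ 3 and 15 ≡ 3 (mod 4), so (7/15) = −(15/7).
Reduce top mod 7: now compute (1/7).
Reached (1/7) = 1. Collecting the sign flips along the way, the symbol is -1.

-1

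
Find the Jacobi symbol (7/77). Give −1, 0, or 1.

Reciprocity: 7 ≡ 3 and 77 ≡ 1 (mod 4), so (7/77) = +(77/7).
Reduce top mod 7: now compute (0/7).
Top reduces to 0: gcd > 1, so the symbol is 0.

0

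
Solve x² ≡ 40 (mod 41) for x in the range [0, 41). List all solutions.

41 ≡ 1 (mod 4), so we find a root by search.
Trying successive values, 9² = 81 ≡ 40 (mod 41). The other root is 41 − 9 = 32.

9, 32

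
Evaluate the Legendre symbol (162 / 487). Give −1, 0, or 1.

1

Pull out 2: since 487 ≡ 7 (mod 8), (2/487) = +1.
Reciprocity: 81 ≡ 1 and 487 ≡ 3 (mod 4), so (81/487) = +(487/81).
Reduce top mod 81: now compute (1/81).
Reached (1/81) = 1. Collecting the sign flips along the way, the symbol is +1.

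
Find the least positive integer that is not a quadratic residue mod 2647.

(2/2647) = +1, so 2 is a residue.
(3/2647) = −1, so 3 is the smallest positive non-residue mod 2647.

3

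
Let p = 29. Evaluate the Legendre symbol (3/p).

-1

Reciprocity: 3 ≡ 3 and 29 ≡ 1 (mod 4), so (3/29) = +(29/3).
Reduce top mod 3: now compute (2/3).
Pull out 2: since 3 ≡ 3 (mod 8), (2/3) = -1.
Reached (1/3) = 1. Collecting the sign flips along the way, the symbol is -1.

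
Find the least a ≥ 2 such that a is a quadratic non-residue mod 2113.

(2/2113) = +1, so 2 is a residue.
(3/2113) = +1, so 3 is a residue.
(4/2113) = +1, so 4 is a residue.
(5/2113) = −1, so 5 is the smallest positive non-residue mod 2113.

5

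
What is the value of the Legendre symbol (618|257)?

Euler's criterion: (618/257) ≡ 104^128 (mod 257).
104^2 ≡ 22 (mod 257)
104^4 ≡ 227 (mod 257)
104^8 ≡ 129 (mod 257)
104^16 ≡ 193 (mod 257)
104^32 ≡ 241 (mod 257)
104^64 ≡ 256 (mod 257)
104^128 ≡ 1 (mod 257)
104^128 = 104^(128) ≡ 1 (mod 257).
Result is 1, so (618/257) = 1.

1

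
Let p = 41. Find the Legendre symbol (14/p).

Pull out 2: since 41 ≡ 1 (mod 8), (2/41) = +1.
Reciprocity: 7 ≡ 3 and 41 ≡ 1 (mod 4), so (7/41) = +(41/7).
Reduce top mod 7: now compute (6/7).
Pull out 2: since 7 ≡ 7 (mod 8), (2/7) = +1.
Reciprocity: 3 ≡ 3 and 7 ≡ 3 (mod 4), so (3/7) = −(7/3).
Reduce top mod 3: now compute (1/3).
Reached (1/3) = 1. Collecting the sign flips along the way, the symbol is -1.

-1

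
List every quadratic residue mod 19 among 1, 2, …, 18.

1,4,5,6,7,9,11,16,17

Square k = 1,…,9 (k and 19−k give the same square):
1²=1, 2²=4, 3²=9, 4²=16, 5²≡6, 6²≡17, 7²≡11, 8²≡7, 9²≡5 (mod 19).
So the quadratic residues mod 19 are {1, 4, 5, 6, 7, 9, 11, 16, 17}.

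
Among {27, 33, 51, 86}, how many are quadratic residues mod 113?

1

(27/113) = -1 → non-residue.
(33/113) = -1 → non-residue.
(51/113) = +1 → QR.
(86/113) = -1 → non-residue.
Total quadratic residues among the 4: 1.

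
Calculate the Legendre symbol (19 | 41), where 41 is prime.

-1

Reciprocity: 19 ≡ 3 and 41 ≡ 1 (mod 4), so (19/41) = +(41/19).
Reduce top mod 19: now compute (3/19).
Reciprocity: 3 ≡ 3 and 19 ≡ 3 (mod 4), so (3/19) = −(19/3).
Reduce top mod 3: now compute (1/3).
Reached (1/3) = 1. Collecting the sign flips along the way, the symbol is -1.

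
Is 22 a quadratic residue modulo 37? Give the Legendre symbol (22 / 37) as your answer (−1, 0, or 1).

Pull out 2: since 37 ≡ 5 (mod 8), (2/37) = -1.
Reciprocity: 11 ≡ 3 and 37 ≡ 1 (mod 4), so (11/37) = +(37/11).
Reduce top mod 11: now compute (4/11).
Pull out 2^2: since 11 ≡ 3 (mod 8), (2/11) = -1, so (2/11)^2 = +1.
Reached (1/11) = 1. Collecting the sign flips along the way, the symbol is -1.

-1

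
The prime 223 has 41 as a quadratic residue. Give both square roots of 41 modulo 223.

Since 223 ≡ 3 (mod 4), a square root of 41 is 41^((223+1)/4) = 41^56 mod 223.
Repeated squaring: 41^2≡120, 41^4≡128, 41^8≡105, 41^16≡98, 41^32≡15 (mod 223).
41^56 = 41^(32+16+8) ≡ 34 (mod 223).
Check: 34² = 1156 ≡ 41 (mod 223). The two roots are 34 and 189.

34, 189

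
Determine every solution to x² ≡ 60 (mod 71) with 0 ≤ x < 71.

Since 71 ≡ 3 (mod 4), a square root of 60 is 60^((71+1)/4) = 60^18 mod 71.
Repeated squaring: 60^2≡50, 60^4≡15, 60^8≡12, 60^16≡2 (mod 71).
60^18 = 60^(16+2) ≡ 29 (mod 71).
Check: 29² = 841 ≡ 60 (mod 71). The two roots are 29 and 42.

29, 42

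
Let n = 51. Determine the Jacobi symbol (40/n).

Pull out 2^3: since 51 ≡ 3 (mod 8), (2/51) = -1, so (2/51)^3 = -1.
Reciprocity: 5 ≡ 1 and 51 ≡ 3 (mod 4), so (5/51) = +(51/5).
Reduce top mod 5: now compute (1/5).
Reached (1/5) = 1. Collecting the sign flips along the way, the symbol is -1.

-1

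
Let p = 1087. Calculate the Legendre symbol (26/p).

Pull out 2: since 1087 ≡ 7 (mod 8), (2/1087) = +1.
Reciprocity: 13 ≡ 1 and 1087 ≡ 3 (mod 4), so (13/1087) = +(1087/13).
Reduce top mod 13: now compute (8/13).
Pull out 2^3: since 13 ≡ 5 (mod 8), (2/13) = -1, so (2/13)^3 = -1.
Reached (1/13) = 1. Collecting the sign flips along the way, the symbol is -1.

-1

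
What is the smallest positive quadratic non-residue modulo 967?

3

(2/967) = +1, so 2 is a residue.
(3/967) = −1, so 3 is the smallest positive non-residue mod 967.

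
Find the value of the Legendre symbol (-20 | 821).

Euler's criterion: (-20/821) ≡ 801^410 (mod 821).
801^2 ≡ 400 (mod 821)
801^4 ≡ 726 (mod 821)
801^8 ≡ 815 (mod 821)
801^16 ≡ 36 (mod 821)
801^32 ≡ 475 (mod 821)
801^64 ≡ 671 (mod 821)
801^128 ≡ 333 (mod 821)
801^256 ≡ 54 (mod 821)
801^410 = 801^(256+128+16+8+2) ≡ 1 (mod 821).
Result is 1, so (-20/821) = 1.

1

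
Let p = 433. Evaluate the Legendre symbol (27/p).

1

Euler's criterion: (27/433) ≡ 27^216 (mod 433).
27^2 ≡ 296 (mod 433)
27^4 ≡ 150 (mod 433)
27^8 ≡ 417 (mod 433)
27^16 ≡ 256 (mod 433)
27^32 ≡ 153 (mod 433)
27^64 ≡ 27 (mod 433)
27^128 ≡ 296 (mod 433)
27^216 = 27^(128+64+16+8) ≡ 1 (mod 433).
Result is 1, so (27/433) = 1.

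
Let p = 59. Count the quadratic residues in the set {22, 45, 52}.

2

(22/59) = +1 → QR.
(45/59) = +1 → QR.
(52/59) = -1 → non-residue.
Total quadratic residues among the 3: 2.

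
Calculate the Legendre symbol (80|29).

1

First reduce: 80 ≡ 22 (mod 29).
Pull out 2: since 29 ≡ 5 (mod 8), (2/29) = -1.
Reciprocity: 11 ≡ 3 and 29 ≡ 1 (mod 4), so (11/29) = +(29/11).
Reduce top mod 11: now compute (7/11).
Reciprocity: 7 ≡ 3 and 11 ≡ 3 (mod 4), so (7/11) = −(11/7).
Reduce top mod 7: now compute (4/7).
Pull out 2^2: since 7 ≡ 7 (mod 8), (2/7) = +1, so (2/7)^2 = +1.
Reached (1/7) = 1. Collecting the sign flips along the way, the symbol is +1.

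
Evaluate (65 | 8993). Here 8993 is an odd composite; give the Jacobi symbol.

Reciprocity: 65 ≡ 1 and 8993 ≡ 1 (mod 4), so (65/8993) = +(8993/65).
Reduce top mod 65: now compute (23/65).
Reciprocity: 23 ≡ 3 and 65 ≡ 1 (mod 4), so (23/65) = +(65/23).
Reduce top mod 23: now compute (19/23).
Reciprocity: 19 ≡ 3 and 23 ≡ 3 (mod 4), so (19/23) = −(23/19).
Reduce top mod 19: now compute (4/19).
Pull out 2^2: since 19 ≡ 3 (mod 8), (2/19) = -1, so (2/19)^2 = +1.
Reached (1/19) = 1. Collecting the sign flips along the way, the symbol is -1.

-1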